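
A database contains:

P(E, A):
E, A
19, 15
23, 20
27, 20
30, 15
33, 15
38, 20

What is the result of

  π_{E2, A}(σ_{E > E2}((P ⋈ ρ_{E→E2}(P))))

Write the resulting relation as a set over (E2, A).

{(19, 15), (23, 20), (27, 20), (30, 15)}

ρ[E→E2]: schema becomes (E2, A); tuples unchanged.
Joining P and ρ_{E→E2}(P) on A yields {(19, 15, 19), (19, 15, 30), (19, 15, 33), (23, 20, 23), (23, 20, 27), (23, 20, 38), (27, 20, 23), (27, 20, 27), (27, 20, 38), (30, 15, 19), (30, 15, 30), (30, 15, 33), (33, 15, 19), (33, 15, 30), (33, 15, 33), (38, 20, 23), (38, 20, 27), (38, 20, 38)}.
σ[E > E2]: keep tuples satisfying E > E2 → {(27, 20, 23), (30, 15, 19), (33, 15, 19), (33, 15, 30), (38, 20, 23), (38, 20, 27)}
Projecting to E2, A (2 duplicate(s) eliminated): {(19, 15), (23, 20), (27, 20), (30, 15)}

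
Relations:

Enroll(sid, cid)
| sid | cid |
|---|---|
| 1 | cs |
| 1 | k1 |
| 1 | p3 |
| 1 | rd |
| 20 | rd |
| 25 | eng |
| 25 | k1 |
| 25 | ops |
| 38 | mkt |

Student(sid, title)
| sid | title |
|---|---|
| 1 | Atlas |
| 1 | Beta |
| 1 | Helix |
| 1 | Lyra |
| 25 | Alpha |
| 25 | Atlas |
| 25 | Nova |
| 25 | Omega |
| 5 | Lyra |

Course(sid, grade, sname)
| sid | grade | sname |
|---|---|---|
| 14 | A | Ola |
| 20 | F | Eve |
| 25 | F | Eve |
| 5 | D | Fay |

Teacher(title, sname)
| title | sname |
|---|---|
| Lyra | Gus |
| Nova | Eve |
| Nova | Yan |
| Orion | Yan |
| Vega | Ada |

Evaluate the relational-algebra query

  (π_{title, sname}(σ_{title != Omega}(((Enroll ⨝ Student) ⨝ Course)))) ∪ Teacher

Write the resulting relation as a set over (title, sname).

Joining Enroll and Student on sid yields {(1, cs, Atlas), (1, cs, Beta), (1, cs, Helix), (1, cs, Lyra), (1, k1, Atlas), (1, k1, Beta), (1, k1, Helix), (1, k1, Lyra), (1, p3, Atlas), (1, p3, Beta), (1, p3, Helix), (1, p3, Lyra), (1, rd, Atlas), (1, rd, Beta), (1, rd, Helix), (1, rd, Lyra), (25, eng, Alpha), (25, eng, Atlas), (25, eng, Nova), (25, eng, Omega), (25, k1, Alpha), (25, k1, Atlas), (25, k1, Nova), (25, k1, Omega), (25, ops, Alpha), (25, ops, Atlas), (25, ops, Nova), (25, ops, Omega)}.
Joining (Enroll ⨝ Student) and Course on sid yields {(25, eng, Alpha, F, Eve), (25, eng, Atlas, F, Eve), (25, eng, Nova, F, Eve), (25, eng, Omega, F, Eve), (25, k1, Alpha, F, Eve), (25, k1, Atlas, F, Eve), (25, k1, Nova, F, Eve), (25, k1, Omega, F, Eve), (25, ops, Alpha, F, Eve), (25, ops, Atlas, F, Eve), (25, ops, Nova, F, Eve), (25, ops, Omega, F, Eve)}.
Selection title != Omega: {(25, eng, Alpha, F, Eve), (25, eng, Atlas, F, Eve), (25, eng, Nova, F, Eve), (25, k1, Alpha, F, Eve), (25, k1, Atlas, F, Eve), (25, k1, Nova, F, Eve), (25, ops, Alpha, F, Eve), (25, ops, Atlas, F, Eve), (25, ops, Nova, F, Eve)}
Keep only column(s) title, sname (6 duplicate(s) eliminated): {(Alpha, Eve), (Atlas, Eve), (Nova, Eve)}
Union: {(Alpha, Eve), (Atlas, Eve), (Nova, Eve)} with {(Lyra, Gus), (Nova, Eve), (Nova, Yan), (Orion, Yan), (Vega, Ada)} → {(Alpha, Eve), (Atlas, Eve), (Lyra, Gus), (Nova, Eve), (Nova, Yan), (Orion, Yan), (Vega, Ada)}

{(Alpha, Eve), (Atlas, Eve), (Lyra, Gus), (Nova, Eve), (Nova, Yan), (Orion, Yan), (Vega, Ada)}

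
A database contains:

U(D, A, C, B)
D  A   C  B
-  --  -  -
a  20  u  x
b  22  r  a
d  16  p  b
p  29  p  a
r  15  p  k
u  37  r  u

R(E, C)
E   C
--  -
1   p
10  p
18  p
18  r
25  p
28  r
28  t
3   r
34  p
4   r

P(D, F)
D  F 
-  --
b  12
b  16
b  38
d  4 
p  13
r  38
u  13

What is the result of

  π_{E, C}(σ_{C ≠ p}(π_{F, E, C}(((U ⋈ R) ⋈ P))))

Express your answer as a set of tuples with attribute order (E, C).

{(18, r), (28, r), (3, r), (4, r)}

U ⋈ R (natural join on C): {(b, 22, r, a, 18), (b, 22, r, a, 28), (b, 22, r, a, 3), (b, 22, r, a, 4), (d, 16, p, b, 1), (d, 16, p, b, 10), (d, 16, p, b, 18), (d, 16, p, b, 25), (d, 16, p, b, 34), (p, 29, p, a, 1), (p, 29, p, a, 10), (p, 29, p, a, 18), (p, 29, p, a, 25), (p, 29, p, a, 34), (r, 15, p, k, 1), (r, 15, p, k, 10), (r, 15, p, k, 18), (r, 15, p, k, 25), (r, 15, p, k, 34), (u, 37, r, u, 18), (u, 37, r, u, 28), (u, 37, r, u, 3), (u, 37, r, u, 4)}
(U ⋈ R) ⋈ P (natural join on D): {(b, 22, r, a, 18, 12), (b, 22, r, a, 18, 16), (b, 22, r, a, 18, 38), (b, 22, r, a, 28, 12), (b, 22, r, a, 28, 16), (b, 22, r, a, 28, 38), (b, 22, r, a, 3, 12), (b, 22, r, a, 3, 16), (b, 22, r, a, 3, 38), (b, 22, r, a, 4, 12), (b, 22, r, a, 4, 16), (b, 22, r, a, 4, 38), (d, 16, p, b, 1, 4), (d, 16, p, b, 10, 4), (d, 16, p, b, 18, 4), (d, 16, p, b, 25, 4), (d, 16, p, b, 34, 4), (p, 29, p, a, 1, 13), (p, 29, p, a, 10, 13), (p, 29, p, a, 18, 13), (p, 29, p, a, 25, 13), (p, 29, p, a, 34, 13), (r, 15, p, k, 1, 38), (r, 15, p, k, 10, 38), (r, 15, p, k, 18, 38), (r, 15, p, k, 25, 38), (r, 15, p, k, 34, 38), (u, 37, r, u, 18, 13), (u, 37, r, u, 28, 13), (u, 37, r, u, 3, 13), (u, 37, r, u, 4, 13)}
Projecting to F, E, C: {(12, 18, r), (12, 28, r), (12, 3, r), (12, 4, r), (13, 1, p), (13, 10, p), (13, 18, p), (13, 18, r), (13, 25, p), (13, 28, r), (13, 3, r), (13, 34, p), (13, 4, r), (16, 18, r), (16, 28, r), (16, 3, r), (16, 4, r), (38, 1, p), (38, 10, p), (38, 18, p), (38, 18, r), (38, 25, p), (38, 28, r), (38, 3, r), (38, 34, p), (38, 4, r), (4, 1, p), (4, 10, p), (4, 18, p), (4, 25, p), (4, 34, p)}
Selection C ≠ p: {(12, 18, r), (12, 28, r), (12, 3, r), (12, 4, r), (13, 18, r), (13, 28, r), (13, 3, r), (13, 4, r), (16, 18, r), (16, 28, r), (16, 3, r), (16, 4, r), (38, 18, r), (38, 28, r), (38, 3, r), (38, 4, r)}
Projecting to E, C (12 duplicate(s) eliminated): {(18, r), (28, r), (3, r), (4, r)}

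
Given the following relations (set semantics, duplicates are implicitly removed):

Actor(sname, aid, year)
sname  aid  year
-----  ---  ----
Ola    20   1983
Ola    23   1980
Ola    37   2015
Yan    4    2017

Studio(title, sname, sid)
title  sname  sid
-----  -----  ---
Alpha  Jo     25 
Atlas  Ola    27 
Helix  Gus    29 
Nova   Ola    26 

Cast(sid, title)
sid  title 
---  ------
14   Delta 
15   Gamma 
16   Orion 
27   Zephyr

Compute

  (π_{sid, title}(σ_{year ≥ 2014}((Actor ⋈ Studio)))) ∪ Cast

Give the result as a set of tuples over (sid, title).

Actor ⋈ Studio (natural join on sname): {(Ola, 20, 1983, Atlas, 27), (Ola, 20, 1983, Nova, 26), (Ola, 23, 1980, Atlas, 27), (Ola, 23, 1980, Nova, 26), (Ola, 37, 2015, Atlas, 27), (Ola, 37, 2015, Nova, 26)}
Selection year ≥ 2014: {(Ola, 37, 2015, Atlas, 27), (Ola, 37, 2015, Nova, 26)}
π[sid, title]: project onto (sid, title) → {(26, Nova), (27, Atlas)}
Union: {(26, Nova), (27, Atlas)} with {(14, Delta), (15, Gamma), (16, Orion), (27, Zephyr)} → {(14, Delta), (15, Gamma), (16, Orion), (26, Nova), (27, Atlas), (27, Zephyr)}

{(14, Delta), (15, Gamma), (16, Orion), (26, Nova), (27, Atlas), (27, Zephyr)}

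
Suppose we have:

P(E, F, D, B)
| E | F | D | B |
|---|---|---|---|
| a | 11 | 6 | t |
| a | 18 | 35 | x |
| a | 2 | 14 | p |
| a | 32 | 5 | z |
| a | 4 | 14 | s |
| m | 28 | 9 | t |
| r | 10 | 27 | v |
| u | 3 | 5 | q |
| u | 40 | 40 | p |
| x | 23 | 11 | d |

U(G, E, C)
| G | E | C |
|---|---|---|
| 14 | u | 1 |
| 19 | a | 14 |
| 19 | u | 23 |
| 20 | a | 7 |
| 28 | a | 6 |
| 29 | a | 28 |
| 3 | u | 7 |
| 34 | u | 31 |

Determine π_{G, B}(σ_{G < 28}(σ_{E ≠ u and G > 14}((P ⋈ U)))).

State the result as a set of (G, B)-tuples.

{(19, p), (19, s), (19, t), (19, x), (19, z), (20, p), (20, s), (20, t), (20, x), (20, z)}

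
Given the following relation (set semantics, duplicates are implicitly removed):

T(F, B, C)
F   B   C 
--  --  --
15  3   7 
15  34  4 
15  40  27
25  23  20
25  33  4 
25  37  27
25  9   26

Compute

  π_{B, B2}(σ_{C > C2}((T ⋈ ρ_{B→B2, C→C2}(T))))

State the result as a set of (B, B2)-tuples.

ρ[B→B2, C→C2]: schema becomes (F, B2, C2); tuples unchanged.
T ⋈ ρ_{B→B2, C→C2}(T) (natural join on F): {(15, 3, 7, 3, 7), (15, 3, 7, 34, 4), (15, 3, 7, 40, 27), (15, 34, 4, 3, 7), (15, 34, 4, 34, 4), (15, 34, 4, 40, 27), (15, 40, 27, 3, 7), (15, 40, 27, 34, 4), (15, 40, 27, 40, 27), (25, 23, 20, 23, 20), (25, 23, 20, 33, 4), (25, 23, 20, 37, 27), (25, 23, 20, 9, 26), (25, 33, 4, 23, 20), (25, 33, 4, 33, 4), (25, 33, 4, 37, 27), (25, 33, 4, 9, 26), (25, 37, 27, 23, 20), (25, 37, 27, 33, 4), (25, 37, 27, 37, 27), (25, 37, 27, 9, 26), (25, 9, 26, 23, 20), (25, 9, 26, 33, 4), (25, 9, 26, 37, 27), (25, 9, 26, 9, 26)}
Selection C > C2: {(15, 3, 7, 34, 4), (15, 40, 27, 3, 7), (15, 40, 27, 34, 4), (25, 23, 20, 33, 4), (25, 37, 27, 23, 20), (25, 37, 27, 33, 4), (25, 37, 27, 9, 26), (25, 9, 26, 23, 20), (25, 9, 26, 33, 4)}
Keep only column(s) B, B2: {(23, 33), (3, 34), (37, 23), (37, 33), (37, 9), (40, 3), (40, 34), (9, 23), (9, 33)}

{(23, 33), (3, 34), (37, 23), (37, 33), (37, 9), (40, 3), (40, 34), (9, 23), (9, 33)}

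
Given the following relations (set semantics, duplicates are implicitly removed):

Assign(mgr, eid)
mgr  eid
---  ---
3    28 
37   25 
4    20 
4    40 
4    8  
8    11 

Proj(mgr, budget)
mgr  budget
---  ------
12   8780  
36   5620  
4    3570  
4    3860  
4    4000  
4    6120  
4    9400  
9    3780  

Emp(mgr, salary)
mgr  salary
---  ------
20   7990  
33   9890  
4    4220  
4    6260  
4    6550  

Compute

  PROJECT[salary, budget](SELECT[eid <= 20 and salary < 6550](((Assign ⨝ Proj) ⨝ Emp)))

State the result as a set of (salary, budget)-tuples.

{(4220, 3570), (4220, 3860), (4220, 4000), (4220, 6120), (4220, 9400), (6260, 3570), (6260, 3860), (6260, 4000), (6260, 6120), (6260, 9400)}

Assign ⋈ Proj (natural join on mgr): {(4, 20, 3570), (4, 20, 3860), (4, 20, 4000), (4, 20, 6120), (4, 20, 9400), (4, 40, 3570), (4, 40, 3860), (4, 40, 4000), (4, 40, 6120), (4, 40, 9400), (4, 8, 3570), (4, 8, 3860), (4, 8, 4000), (4, 8, 6120), (4, 8, 9400)}
(Assign ⨝ Proj) ⋈ Emp (natural join on mgr): {(4, 20, 3570, 4220), (4, 20, 3570, 6260), (4, 20, 3570, 6550), (4, 20, 3860, 4220), (4, 20, 3860, 6260), (4, 20, 3860, 6550), (4, 20, 4000, 4220), (4, 20, 4000, 6260), (4, 20, 4000, 6550), (4, 20, 6120, 4220), (4, 20, 6120, 6260), (4, 20, 6120, 6550), (4, 20, 9400, 4220), (4, 20, 9400, 6260), (4, 20, 9400, 6550), (4, 40, 3570, 4220), (4, 40, 3570, 6260), (4, 40, 3570, 6550), (4, 40, 3860, 4220), (4, 40, 3860, 6260), (4, 40, 3860, 6550), (4, 40, 4000, 4220), (4, 40, 4000, 6260), (4, 40, 4000, 6550), (4, 40, 6120, 4220), (4, 40, 6120, 6260), (4, 40, 6120, 6550), (4, 40, 9400, 4220), (4, 40, 9400, 6260), (4, 40, 9400, 6550), (4, 8, 3570, 4220), (4, 8, 3570, 6260), (4, 8, 3570, 6550), (4, 8, 3860, 4220), (4, 8, 3860, 6260), (4, 8, 3860, 6550), (4, 8, 4000, 4220), (4, 8, 4000, 6260), (4, 8, 4000, 6550), (4, 8, 6120, 4220), (4, 8, 6120, 6260), (4, 8, 6120, 6550), (4, 8, 9400, 4220), (4, 8, 9400, 6260), (4, 8, 9400, 6550)}
σ[eid <= 20 and salary < 6550]: keep tuples satisfying eid <= 20 and salary < 6550 → {(4, 20, 3570, 4220), (4, 20, 3570, 6260), (4, 20, 3860, 4220), (4, 20, 3860, 6260), (4, 20, 4000, 4220), (4, 20, 4000, 6260), (4, 20, 6120, 4220), (4, 20, 6120, 6260), (4, 20, 9400, 4220), (4, 20, 9400, 6260), (4, 8, 3570, 4220), (4, 8, 3570, 6260), (4, 8, 3860, 4220), (4, 8, 3860, 6260), (4, 8, 4000, 4220), (4, 8, 4000, 6260), (4, 8, 6120, 4220), (4, 8, 6120, 6260), (4, 8, 9400, 4220), (4, 8, 9400, 6260)}
Projecting to salary, budget (10 duplicate(s) eliminated): {(4220, 3570), (4220, 3860), (4220, 4000), (4220, 6120), (4220, 9400), (6260, 3570), (6260, 3860), (6260, 4000), (6260, 6120), (6260, 9400)}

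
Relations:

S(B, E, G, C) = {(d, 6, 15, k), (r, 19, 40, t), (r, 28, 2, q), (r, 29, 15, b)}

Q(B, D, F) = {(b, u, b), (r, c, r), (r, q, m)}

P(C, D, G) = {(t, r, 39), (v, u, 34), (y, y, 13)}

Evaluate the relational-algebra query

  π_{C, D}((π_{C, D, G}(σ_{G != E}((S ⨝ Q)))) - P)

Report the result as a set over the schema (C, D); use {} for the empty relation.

{(b, c), (b, q), (q, c), (q, q), (t, c), (t, q)}

S ⋈ Q (natural join on B): {(r, 19, 40, t, c, r), (r, 19, 40, t, q, m), (r, 28, 2, q, c, r), (r, 28, 2, q, q, m), (r, 29, 15, b, c, r), (r, 29, 15, b, q, m)}
Apply σ_{G != E}; surviving tuples: {(r, 19, 40, t, c, r), (r, 19, 40, t, q, m), (r, 28, 2, q, c, r), (r, 28, 2, q, q, m), (r, 29, 15, b, c, r), (r, 29, 15, b, q, m)}
π_{C, D, G} gives {(b, c, 15), (b, q, 15), (q, c, 2), (q, q, 2), (t, c, 40), (t, q, 40)}.
Difference: {(b, c, 15), (b, q, 15), (q, c, 2), (q, q, 2), (t, c, 40), (t, q, 40)} with {(t, r, 39), (v, u, 34), (y, y, 13)} → {(b, c, 15), (b, q, 15), (q, c, 2), (q, q, 2), (t, c, 40), (t, q, 40)}
π_{C, D} gives {(b, c), (b, q), (q, c), (q, q), (t, c), (t, q)}.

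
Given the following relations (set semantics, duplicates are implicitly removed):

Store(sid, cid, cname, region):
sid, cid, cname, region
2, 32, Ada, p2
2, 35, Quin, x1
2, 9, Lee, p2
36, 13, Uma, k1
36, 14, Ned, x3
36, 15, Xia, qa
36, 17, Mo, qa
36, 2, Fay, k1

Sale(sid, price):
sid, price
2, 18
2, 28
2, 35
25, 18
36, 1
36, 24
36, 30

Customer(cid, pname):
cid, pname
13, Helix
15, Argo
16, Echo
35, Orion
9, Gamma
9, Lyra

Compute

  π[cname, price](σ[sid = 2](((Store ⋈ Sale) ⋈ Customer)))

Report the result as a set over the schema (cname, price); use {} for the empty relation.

Natural join on sid: {(2, 32, Ada, p2, 18), (2, 32, Ada, p2, 28), (2, 32, Ada, p2, 35), (2, 35, Quin, x1, 18), (2, 35, Quin, x1, 28), (2, 35, Quin, x1, 35), (2, 9, Lee, p2, 18), (2, 9, Lee, p2, 28), (2, 9, Lee, p2, 35), (36, 13, Uma, k1, 1), (36, 13, Uma, k1, 24), (36, 13, Uma, k1, 30), (36, 14, Ned, x3, 1), (36, 14, Ned, x3, 24), (36, 14, Ned, x3, 30), (36, 15, Xia, qa, 1), (36, 15, Xia, qa, 24), (36, 15, Xia, qa, 30), (36, 17, Mo, qa, 1), (36, 17, Mo, qa, 24), (36, 17, Mo, qa, 30), (36, 2, Fay, k1, 1), (36, 2, Fay, k1, 24), (36, 2, Fay, k1, 30)}
Natural join on cid: {(2, 35, Quin, x1, 18, Orion), (2, 35, Quin, x1, 28, Orion), (2, 35, Quin, x1, 35, Orion), (2, 9, Lee, p2, 18, Gamma), (2, 9, Lee, p2, 18, Lyra), (2, 9, Lee, p2, 28, Gamma), (2, 9, Lee, p2, 28, Lyra), (2, 9, Lee, p2, 35, Gamma), (2, 9, Lee, p2, 35, Lyra), (36, 13, Uma, k1, 1, Helix), (36, 13, Uma, k1, 24, Helix), (36, 13, Uma, k1, 30, Helix), (36, 15, Xia, qa, 1, Argo), (36, 15, Xia, qa, 24, Argo), (36, 15, Xia, qa, 30, Argo)}
Apply σ_{sid = 2}; surviving tuples: {(2, 35, Quin, x1, 18, Orion), (2, 35, Quin, x1, 28, Orion), (2, 35, Quin, x1, 35, Orion), (2, 9, Lee, p2, 18, Gamma), (2, 9, Lee, p2, 18, Lyra), (2, 9, Lee, p2, 28, Gamma), (2, 9, Lee, p2, 28, Lyra), (2, 9, Lee, p2, 35, Gamma), (2, 9, Lee, p2, 35, Lyra)}
Projecting to cname, price (3 duplicate(s) eliminated): {(Lee, 18), (Lee, 28), (Lee, 35), (Quin, 18), (Quin, 28), (Quin, 35)}

{(Lee, 18), (Lee, 28), (Lee, 35), (Quin, 18), (Quin, 28), (Quin, 35)}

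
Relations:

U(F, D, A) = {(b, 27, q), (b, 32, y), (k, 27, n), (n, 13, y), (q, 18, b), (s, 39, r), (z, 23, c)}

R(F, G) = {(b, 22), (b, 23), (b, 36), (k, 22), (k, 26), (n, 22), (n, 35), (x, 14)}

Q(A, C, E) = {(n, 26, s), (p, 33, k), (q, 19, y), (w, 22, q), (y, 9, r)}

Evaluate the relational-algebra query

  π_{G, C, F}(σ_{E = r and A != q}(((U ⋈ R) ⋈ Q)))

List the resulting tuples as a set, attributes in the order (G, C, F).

{(22, 9, b), (22, 9, n), (23, 9, b), (35, 9, n), (36, 9, b)}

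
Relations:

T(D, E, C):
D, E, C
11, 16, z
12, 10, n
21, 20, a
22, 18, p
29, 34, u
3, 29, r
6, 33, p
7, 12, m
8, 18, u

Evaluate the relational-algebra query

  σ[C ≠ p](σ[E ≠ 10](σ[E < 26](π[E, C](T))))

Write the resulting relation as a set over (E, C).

π_{E, C} gives {(10, n), (12, m), (16, z), (18, p), (18, u), (20, a), (29, r), (33, p), (34, u)}.
Apply σ_{E < 26}; surviving tuples: {(10, n), (12, m), (16, z), (18, p), (18, u), (20, a)}
Apply σ_{E ≠ 10}; surviving tuples: {(12, m), (16, z), (18, p), (18, u), (20, a)}
Apply σ_{C ≠ p}; surviving tuples: {(12, m), (16, z), (18, u), (20, a)}

{(12, m), (16, z), (18, u), (20, a)}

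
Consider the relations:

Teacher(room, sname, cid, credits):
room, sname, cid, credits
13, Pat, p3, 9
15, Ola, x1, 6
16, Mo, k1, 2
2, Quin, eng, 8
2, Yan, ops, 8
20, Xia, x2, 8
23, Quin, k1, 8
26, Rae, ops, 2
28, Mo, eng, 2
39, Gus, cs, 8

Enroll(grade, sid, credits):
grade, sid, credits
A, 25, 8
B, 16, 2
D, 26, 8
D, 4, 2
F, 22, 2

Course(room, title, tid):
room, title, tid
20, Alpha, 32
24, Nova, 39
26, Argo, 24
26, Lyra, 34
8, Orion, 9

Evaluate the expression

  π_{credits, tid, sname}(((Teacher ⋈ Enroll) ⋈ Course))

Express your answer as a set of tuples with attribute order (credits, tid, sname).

{(2, 24, Rae), (2, 34, Rae), (8, 32, Xia)}

Teacher ⋈ Enroll (natural join on credits): {(16, Mo, k1, 2, B, 16), (16, Mo, k1, 2, D, 4), (16, Mo, k1, 2, F, 22), (2, Quin, eng, 8, A, 25), (2, Quin, eng, 8, D, 26), (2, Yan, ops, 8, A, 25), (2, Yan, ops, 8, D, 26), (20, Xia, x2, 8, A, 25), (20, Xia, x2, 8, D, 26), (23, Quin, k1, 8, A, 25), (23, Quin, k1, 8, D, 26), (26, Rae, ops, 2, B, 16), (26, Rae, ops, 2, D, 4), (26, Rae, ops, 2, F, 22), (28, Mo, eng, 2, B, 16), (28, Mo, eng, 2, D, 4), (28, Mo, eng, 2, F, 22), (39, Gus, cs, 8, A, 25), (39, Gus, cs, 8, D, 26)}
(Teacher ⋈ Enroll) ⋈ Course (natural join on room): {(20, Xia, x2, 8, A, 25, Alpha, 32), (20, Xia, x2, 8, D, 26, Alpha, 32), (26, Rae, ops, 2, B, 16, Argo, 24), (26, Rae, ops, 2, B, 16, Lyra, 34), (26, Rae, ops, 2, D, 4, Argo, 24), (26, Rae, ops, 2, D, 4, Lyra, 34), (26, Rae, ops, 2, F, 22, Argo, 24), (26, Rae, ops, 2, F, 22, Lyra, 34)}
Keep only column(s) credits, tid, sname (5 duplicate(s) eliminated): {(2, 24, Rae), (2, 34, Rae), (8, 32, Xia)}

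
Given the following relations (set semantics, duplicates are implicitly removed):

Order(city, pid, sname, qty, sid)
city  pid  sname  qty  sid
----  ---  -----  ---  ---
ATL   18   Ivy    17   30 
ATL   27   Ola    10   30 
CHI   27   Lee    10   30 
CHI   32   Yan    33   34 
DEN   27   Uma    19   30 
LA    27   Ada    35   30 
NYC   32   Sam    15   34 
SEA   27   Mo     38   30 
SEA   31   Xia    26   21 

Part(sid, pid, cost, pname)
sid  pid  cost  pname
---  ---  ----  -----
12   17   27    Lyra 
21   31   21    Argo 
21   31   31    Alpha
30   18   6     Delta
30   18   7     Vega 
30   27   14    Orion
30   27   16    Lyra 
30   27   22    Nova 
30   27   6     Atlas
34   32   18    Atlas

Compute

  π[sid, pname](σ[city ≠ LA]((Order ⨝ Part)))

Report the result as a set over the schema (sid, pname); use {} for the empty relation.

Natural join on pid, sid: {(ATL, 18, Ivy, 17, 30, 6, Delta), (ATL, 18, Ivy, 17, 30, 7, Vega), (ATL, 27, Ola, 10, 30, 14, Orion), (ATL, 27, Ola, 10, 30, 16, Lyra), (ATL, 27, Ola, 10, 30, 22, Nova), (ATL, 27, Ola, 10, 30, 6, Atlas), (CHI, 27, Lee, 10, 30, 14, Orion), (CHI, 27, Lee, 10, 30, 16, Lyra), (CHI, 27, Lee, 10, 30, 22, Nova), (CHI, 27, Lee, 10, 30, 6, Atlas), (CHI, 32, Yan, 33, 34, 18, Atlas), (DEN, 27, Uma, 19, 30, 14, Orion), (DEN, 27, Uma, 19, 30, 16, Lyra), (DEN, 27, Uma, 19, 30, 22, Nova), (DEN, 27, Uma, 19, 30, 6, Atlas), (LA, 27, Ada, 35, 30, 14, Orion), (LA, 27, Ada, 35, 30, 16, Lyra), (LA, 27, Ada, 35, 30, 22, Nova), (LA, 27, Ada, 35, 30, 6, Atlas), (NYC, 32, Sam, 15, 34, 18, Atlas), (SEA, 27, Mo, 38, 30, 14, Orion), (SEA, 27, Mo, 38, 30, 16, Lyra), (SEA, 27, Mo, 38, 30, 22, Nova), (SEA, 27, Mo, 38, 30, 6, Atlas), (SEA, 31, Xia, 26, 21, 21, Argo), (SEA, 31, Xia, 26, 21, 31, Alpha)}
Apply σ_{city ≠ LA}; surviving tuples: {(ATL, 18, Ivy, 17, 30, 6, Delta), (ATL, 18, Ivy, 17, 30, 7, Vega), (ATL, 27, Ola, 10, 30, 14, Orion), (ATL, 27, Ola, 10, 30, 16, Lyra), (ATL, 27, Ola, 10, 30, 22, Nova), (ATL, 27, Ola, 10, 30, 6, Atlas), (CHI, 27, Lee, 10, 30, 14, Orion), (CHI, 27, Lee, 10, 30, 16, Lyra), (CHI, 27, Lee, 10, 30, 22, Nova), (CHI, 27, Lee, 10, 30, 6, Atlas), (CHI, 32, Yan, 33, 34, 18, Atlas), (DEN, 27, Uma, 19, 30, 14, Orion), (DEN, 27, Uma, 19, 30, 16, Lyra), (DEN, 27, Uma, 19, 30, 22, Nova), (DEN, 27, Uma, 19, 30, 6, Atlas), (NYC, 32, Sam, 15, 34, 18, Atlas), (SEA, 27, Mo, 38, 30, 14, Orion), (SEA, 27, Mo, 38, 30, 16, Lyra), (SEA, 27, Mo, 38, 30, 22, Nova), (SEA, 27, Mo, 38, 30, 6, Atlas), (SEA, 31, Xia, 26, 21, 21, Argo), (SEA, 31, Xia, 26, 21, 31, Alpha)}
Keep only column(s) sid, pname (13 duplicate(s) eliminated): {(21, Alpha), (21, Argo), (30, Atlas), (30, Delta), (30, Lyra), (30, Nova), (30, Orion), (30, Vega), (34, Atlas)}

{(21, Alpha), (21, Argo), (30, Atlas), (30, Delta), (30, Lyra), (30, Nova), (30, Orion), (30, Vega), (34, Atlas)}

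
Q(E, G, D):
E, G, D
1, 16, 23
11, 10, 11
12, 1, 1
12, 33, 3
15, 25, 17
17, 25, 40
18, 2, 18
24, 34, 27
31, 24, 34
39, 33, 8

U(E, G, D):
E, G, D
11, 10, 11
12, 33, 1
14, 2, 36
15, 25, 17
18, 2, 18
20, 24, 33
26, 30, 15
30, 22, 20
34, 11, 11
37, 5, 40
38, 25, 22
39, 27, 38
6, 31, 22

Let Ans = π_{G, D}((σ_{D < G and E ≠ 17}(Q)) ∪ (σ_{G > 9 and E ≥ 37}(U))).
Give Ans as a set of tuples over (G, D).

Selection D < G and E ≠ 17: {(12, 33, 3), (15, 25, 17), (24, 34, 27), (39, 33, 8)}
Selection G > 9 and E ≥ 37: {(38, 25, 22), (39, 27, 38)}
Union: {(12, 33, 3), (15, 25, 17), (24, 34, 27), (39, 33, 8)} with {(38, 25, 22), (39, 27, 38)} → {(12, 33, 3), (15, 25, 17), (24, 34, 27), (38, 25, 22), (39, 27, 38), (39, 33, 8)}
π_{G, D} gives {(25, 17), (25, 22), (27, 38), (33, 3), (33, 8), (34, 27)}.

{(25, 17), (25, 22), (27, 38), (33, 3), (33, 8), (34, 27)}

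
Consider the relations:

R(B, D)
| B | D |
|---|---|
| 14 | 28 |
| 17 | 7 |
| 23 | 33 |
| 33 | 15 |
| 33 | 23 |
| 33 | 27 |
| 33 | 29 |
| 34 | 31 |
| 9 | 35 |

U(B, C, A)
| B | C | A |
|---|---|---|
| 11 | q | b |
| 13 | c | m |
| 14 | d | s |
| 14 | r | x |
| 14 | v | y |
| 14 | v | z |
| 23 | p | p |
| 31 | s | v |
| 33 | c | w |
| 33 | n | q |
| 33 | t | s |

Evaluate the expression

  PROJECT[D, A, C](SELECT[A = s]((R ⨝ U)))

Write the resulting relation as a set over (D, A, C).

R ⋈ U (natural join on B): {(14, 28, d, s), (14, 28, r, x), (14, 28, v, y), (14, 28, v, z), (23, 33, p, p), (33, 15, c, w), (33, 15, n, q), (33, 15, t, s), (33, 23, c, w), (33, 23, n, q), (33, 23, t, s), (33, 27, c, w), (33, 27, n, q), (33, 27, t, s), (33, 29, c, w), (33, 29, n, q), (33, 29, t, s)}
Filtering on A = s leaves {(14, 28, d, s), (33, 15, t, s), (33, 23, t, s), (33, 27, t, s), (33, 29, t, s)}.
Projecting to D, A, C: {(15, s, t), (23, s, t), (27, s, t), (28, s, d), (29, s, t)}

{(15, s, t), (23, s, t), (27, s, t), (28, s, d), (29, s, t)}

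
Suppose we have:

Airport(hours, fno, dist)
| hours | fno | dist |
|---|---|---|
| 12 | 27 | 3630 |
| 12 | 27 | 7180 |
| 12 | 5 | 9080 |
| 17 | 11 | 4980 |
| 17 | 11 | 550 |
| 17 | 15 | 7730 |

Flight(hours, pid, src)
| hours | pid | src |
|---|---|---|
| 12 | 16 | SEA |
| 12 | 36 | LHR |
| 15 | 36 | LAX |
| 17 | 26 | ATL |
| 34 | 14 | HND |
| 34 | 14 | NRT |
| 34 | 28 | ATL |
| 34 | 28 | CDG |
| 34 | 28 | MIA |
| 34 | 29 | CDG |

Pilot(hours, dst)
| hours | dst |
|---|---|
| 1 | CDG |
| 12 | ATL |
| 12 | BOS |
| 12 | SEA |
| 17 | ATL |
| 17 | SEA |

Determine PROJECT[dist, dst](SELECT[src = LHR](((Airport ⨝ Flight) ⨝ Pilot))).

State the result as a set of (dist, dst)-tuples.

{(3630, ATL), (3630, BOS), (3630, SEA), (7180, ATL), (7180, BOS), (7180, SEA), (9080, ATL), (9080, BOS), (9080, SEA)}

Natural join on hours: {(12, 27, 3630, 16, SEA), (12, 27, 3630, 36, LHR), (12, 27, 7180, 16, SEA), (12, 27, 7180, 36, LHR), (12, 5, 9080, 16, SEA), (12, 5, 9080, 36, LHR), (17, 11, 4980, 26, ATL), (17, 11, 550, 26, ATL), (17, 15, 7730, 26, ATL)}
Natural join on hours: {(12, 27, 3630, 16, SEA, ATL), (12, 27, 3630, 16, SEA, BOS), (12, 27, 3630, 16, SEA, SEA), (12, 27, 3630, 36, LHR, ATL), (12, 27, 3630, 36, LHR, BOS), (12, 27, 3630, 36, LHR, SEA), (12, 27, 7180, 16, SEA, ATL), (12, 27, 7180, 16, SEA, BOS), (12, 27, 7180, 16, SEA, SEA), (12, 27, 7180, 36, LHR, ATL), (12, 27, 7180, 36, LHR, BOS), (12, 27, 7180, 36, LHR, SEA), (12, 5, 9080, 16, SEA, ATL), (12, 5, 9080, 16, SEA, BOS), (12, 5, 9080, 16, SEA, SEA), (12, 5, 9080, 36, LHR, ATL), (12, 5, 9080, 36, LHR, BOS), (12, 5, 9080, 36, LHR, SEA), (17, 11, 4980, 26, ATL, ATL), (17, 11, 4980, 26, ATL, SEA), (17, 11, 550, 26, ATL, ATL), (17, 11, 550, 26, ATL, SEA), (17, 15, 7730, 26, ATL, ATL), (17, 15, 7730, 26, ATL, SEA)}
Filtering on src = LHR leaves {(12, 27, 3630, 36, LHR, ATL), (12, 27, 3630, 36, LHR, BOS), (12, 27, 3630, 36, LHR, SEA), (12, 27, 7180, 36, LHR, ATL), (12, 27, 7180, 36, LHR, BOS), (12, 27, 7180, 36, LHR, SEA), (12, 5, 9080, 36, LHR, ATL), (12, 5, 9080, 36, LHR, BOS), (12, 5, 9080, 36, LHR, SEA)}.
Projecting to dist, dst: {(3630, ATL), (3630, BOS), (3630, SEA), (7180, ATL), (7180, BOS), (7180, SEA), (9080, ATL), (9080, BOS), (9080, SEA)}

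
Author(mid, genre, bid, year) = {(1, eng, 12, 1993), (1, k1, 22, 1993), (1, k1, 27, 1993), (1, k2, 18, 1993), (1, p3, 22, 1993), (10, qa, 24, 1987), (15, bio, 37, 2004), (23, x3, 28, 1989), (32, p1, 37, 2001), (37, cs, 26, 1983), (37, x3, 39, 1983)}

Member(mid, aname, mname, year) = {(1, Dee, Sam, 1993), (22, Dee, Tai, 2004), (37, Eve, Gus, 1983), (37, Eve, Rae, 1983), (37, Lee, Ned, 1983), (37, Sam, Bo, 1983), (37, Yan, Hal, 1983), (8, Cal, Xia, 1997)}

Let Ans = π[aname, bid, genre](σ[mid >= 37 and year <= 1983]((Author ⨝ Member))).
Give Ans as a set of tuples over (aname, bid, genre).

{(Eve, 26, cs), (Eve, 39, x3), (Lee, 26, cs), (Lee, 39, x3), (Sam, 26, cs), (Sam, 39, x3), (Yan, 26, cs), (Yan, 39, x3)}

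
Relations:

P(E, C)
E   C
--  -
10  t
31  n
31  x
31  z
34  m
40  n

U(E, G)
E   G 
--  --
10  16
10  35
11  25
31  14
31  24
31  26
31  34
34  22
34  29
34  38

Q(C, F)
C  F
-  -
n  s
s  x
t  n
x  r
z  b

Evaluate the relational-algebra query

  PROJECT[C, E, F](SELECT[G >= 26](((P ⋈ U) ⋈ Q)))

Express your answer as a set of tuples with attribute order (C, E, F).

P ⋈ U (natural join on E): {(10, t, 16), (10, t, 35), (31, n, 14), (31, n, 24), (31, n, 26), (31, n, 34), (31, x, 14), (31, x, 24), (31, x, 26), (31, x, 34), (31, z, 14), (31, z, 24), (31, z, 26), (31, z, 34), (34, m, 22), (34, m, 29), (34, m, 38)}
(P ⋈ U) ⋈ Q (natural join on C): {(10, t, 16, n), (10, t, 35, n), (31, n, 14, s), (31, n, 24, s), (31, n, 26, s), (31, n, 34, s), (31, x, 14, r), (31, x, 24, r), (31, x, 26, r), (31, x, 34, r), (31, z, 14, b), (31, z, 24, b), (31, z, 26, b), (31, z, 34, b)}
Filtering on G >= 26 leaves {(10, t, 35, n), (31, n, 26, s), (31, n, 34, s), (31, x, 26, r), (31, x, 34, r), (31, z, 26, b), (31, z, 34, b)}.
Projecting to C, E, F (3 duplicate(s) eliminated): {(n, 31, s), (t, 10, n), (x, 31, r), (z, 31, b)}

{(n, 31, s), (t, 10, n), (x, 31, r), (z, 31, b)}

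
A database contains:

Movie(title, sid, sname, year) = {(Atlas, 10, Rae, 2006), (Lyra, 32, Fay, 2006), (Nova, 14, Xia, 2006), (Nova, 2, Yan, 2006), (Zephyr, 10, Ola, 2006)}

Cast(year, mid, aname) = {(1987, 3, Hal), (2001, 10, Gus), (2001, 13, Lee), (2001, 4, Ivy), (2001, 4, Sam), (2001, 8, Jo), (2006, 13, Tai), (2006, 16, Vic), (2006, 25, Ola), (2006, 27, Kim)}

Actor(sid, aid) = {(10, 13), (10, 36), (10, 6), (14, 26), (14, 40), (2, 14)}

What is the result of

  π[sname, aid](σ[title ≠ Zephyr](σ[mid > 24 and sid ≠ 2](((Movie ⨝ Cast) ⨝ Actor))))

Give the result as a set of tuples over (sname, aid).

{(Rae, 13), (Rae, 36), (Rae, 6), (Xia, 26), (Xia, 40)}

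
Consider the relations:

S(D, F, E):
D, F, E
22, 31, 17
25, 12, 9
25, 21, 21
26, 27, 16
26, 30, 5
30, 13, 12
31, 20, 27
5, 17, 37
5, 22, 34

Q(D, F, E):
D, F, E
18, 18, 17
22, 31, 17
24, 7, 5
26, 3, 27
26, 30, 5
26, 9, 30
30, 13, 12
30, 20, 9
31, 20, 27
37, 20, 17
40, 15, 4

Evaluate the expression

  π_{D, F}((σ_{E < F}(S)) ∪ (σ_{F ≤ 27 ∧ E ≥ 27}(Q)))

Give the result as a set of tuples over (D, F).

{(22, 31), (25, 12), (26, 27), (26, 3), (26, 30), (26, 9), (30, 13), (31, 20)}

Filtering on E < F leaves {(22, 31, 17), (25, 12, 9), (26, 27, 16), (26, 30, 5), (30, 13, 12)}.
Filtering on F ≤ 27 ∧ E ≥ 27 leaves {(26, 3, 27), (26, 9, 30), (31, 20, 27)}.
Taking the union: {(22, 31, 17), (25, 12, 9), (26, 27, 16), (26, 3, 27), (26, 30, 5), (26, 9, 30), (30, 13, 12), (31, 20, 27)}
Projecting to D, F: {(22, 31), (25, 12), (26, 27), (26, 3), (26, 30), (26, 9), (30, 13), (31, 20)}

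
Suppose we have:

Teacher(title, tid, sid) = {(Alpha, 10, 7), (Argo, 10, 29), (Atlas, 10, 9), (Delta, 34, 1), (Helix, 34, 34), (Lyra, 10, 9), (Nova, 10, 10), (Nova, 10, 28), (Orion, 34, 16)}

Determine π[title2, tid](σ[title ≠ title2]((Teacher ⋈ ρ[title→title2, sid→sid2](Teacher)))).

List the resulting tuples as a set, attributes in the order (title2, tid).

ρ[title→title2, sid→sid2]: schema becomes (title2, tid, sid2); tuples unchanged.
Teacher ⋈ ρ[title→title2, sid→sid2](Teacher) (natural join on tid): {(Alpha, 10, 7, Alpha, 7), (Alpha, 10, 7, Argo, 29), (Alpha, 10, 7, Atlas, 9), (Alpha, 10, 7, Lyra, 9), (Alpha, 10, 7, Nova, 10), (Alpha, 10, 7, Nova, 28), (Argo, 10, 29, Alpha, 7), (Argo, 10, 29, Argo, 29), (Argo, 10, 29, Atlas, 9), (Argo, 10, 29, Lyra, 9), (Argo, 10, 29, Nova, 10), (Argo, 10, 29, Nova, 28), (Atlas, 10, 9, Alpha, 7), (Atlas, 10, 9, Argo, 29), (Atlas, 10, 9, Atlas, 9), (Atlas, 10, 9, Lyra, 9), (Atlas, 10, 9, Nova, 10), (Atlas, 10, 9, Nova, 28), (Delta, 34, 1, Delta, 1), (Delta, 34, 1, Helix, 34), (Delta, 34, 1, Orion, 16), (Helix, 34, 34, Delta, 1), (Helix, 34, 34, Helix, 34), (Helix, 34, 34, Orion, 16), (Lyra, 10, 9, Alpha, 7), (Lyra, 10, 9, Argo, 29), (Lyra, 10, 9, Atlas, 9), (Lyra, 10, 9, Lyra, 9), (Lyra, 10, 9, Nova, 10), (Lyra, 10, 9, Nova, 28), (Nova, 10, 10, Alpha, 7), (Nova, 10, 10, Argo, 29), (Nova, 10, 10, Atlas, 9), (Nova, 10, 10, Lyra, 9), (Nova, 10, 10, Nova, 10), (Nova, 10, 10, Nova, 28), (Nova, 10, 28, Alpha, 7), (Nova, 10, 28, Argo, 29), (Nova, 10, 28, Atlas, 9), (Nova, 10, 28, Lyra, 9), (Nova, 10, 28, Nova, 10), (Nova, 10, 28, Nova, 28), (Orion, 34, 16, Delta, 1), (Orion, 34, 16, Helix, 34), (Orion, 34, 16, Orion, 16)}
Selection title ≠ title2: {(Alpha, 10, 7, Argo, 29), (Alpha, 10, 7, Atlas, 9), (Alpha, 10, 7, Lyra, 9), (Alpha, 10, 7, Nova, 10), (Alpha, 10, 7, Nova, 28), (Argo, 10, 29, Alpha, 7), (Argo, 10, 29, Atlas, 9), (Argo, 10, 29, Lyra, 9), (Argo, 10, 29, Nova, 10), (Argo, 10, 29, Nova, 28), (Atlas, 10, 9, Alpha, 7), (Atlas, 10, 9, Argo, 29), (Atlas, 10, 9, Lyra, 9), (Atlas, 10, 9, Nova, 10), (Atlas, 10, 9, Nova, 28), (Delta, 34, 1, Helix, 34), (Delta, 34, 1, Orion, 16), (Helix, 34, 34, Delta, 1), (Helix, 34, 34, Orion, 16), (Lyra, 10, 9, Alpha, 7), (Lyra, 10, 9, Argo, 29), (Lyra, 10, 9, Atlas, 9), (Lyra, 10, 9, Nova, 10), (Lyra, 10, 9, Nova, 28), (Nova, 10, 10, Alpha, 7), (Nova, 10, 10, Argo, 29), (Nova, 10, 10, Atlas, 9), (Nova, 10, 10, Lyra, 9), (Nova, 10, 28, Alpha, 7), (Nova, 10, 28, Argo, 29), (Nova, 10, 28, Atlas, 9), (Nova, 10, 28, Lyra, 9), (Orion, 34, 16, Delta, 1), (Orion, 34, 16, Helix, 34)}
Projecting to title2, tid (26 duplicate(s) eliminated): {(Alpha, 10), (Argo, 10), (Atlas, 10), (Delta, 34), (Helix, 34), (Lyra, 10), (Nova, 10), (Orion, 34)}

{(Alpha, 10), (Argo, 10), (Atlas, 10), (Delta, 34), (Helix, 34), (Lyra, 10), (Nova, 10), (Orion, 34)}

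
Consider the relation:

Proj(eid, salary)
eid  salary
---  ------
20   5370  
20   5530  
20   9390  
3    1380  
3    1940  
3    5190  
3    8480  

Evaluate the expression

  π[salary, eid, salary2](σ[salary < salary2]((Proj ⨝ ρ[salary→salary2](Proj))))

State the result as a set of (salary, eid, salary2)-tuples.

{(1380, 3, 1940), (1380, 3, 5190), (1380, 3, 8480), (1940, 3, 5190), (1940, 3, 8480), (5190, 3, 8480), (5370, 20, 5530), (5370, 20, 9390), (5530, 20, 9390)}

ρ[salary→salary2]: schema becomes (eid, salary2); tuples unchanged.
Joining Proj and ρ[salary→salary2](Proj) on eid yields {(20, 5370, 5370), (20, 5370, 5530), (20, 5370, 9390), (20, 5530, 5370), (20, 5530, 5530), (20, 5530, 9390), (20, 9390, 5370), (20, 9390, 5530), (20, 9390, 9390), (3, 1380, 1380), (3, 1380, 1940), (3, 1380, 5190), (3, 1380, 8480), (3, 1940, 1380), (3, 1940, 1940), (3, 1940, 5190), (3, 1940, 8480), (3, 5190, 1380), (3, 5190, 1940), (3, 5190, 5190), (3, 5190, 8480), (3, 8480, 1380), (3, 8480, 1940), (3, 8480, 5190), (3, 8480, 8480)}.
Selection salary < salary2: {(20, 5370, 5530), (20, 5370, 9390), (20, 5530, 9390), (3, 1380, 1940), (3, 1380, 5190), (3, 1380, 8480), (3, 1940, 5190), (3, 1940, 8480), (3, 5190, 8480)}
Projecting to salary, eid, salary2: {(1380, 3, 1940), (1380, 3, 5190), (1380, 3, 8480), (1940, 3, 5190), (1940, 3, 8480), (5190, 3, 8480), (5370, 20, 5530), (5370, 20, 9390), (5530, 20, 9390)}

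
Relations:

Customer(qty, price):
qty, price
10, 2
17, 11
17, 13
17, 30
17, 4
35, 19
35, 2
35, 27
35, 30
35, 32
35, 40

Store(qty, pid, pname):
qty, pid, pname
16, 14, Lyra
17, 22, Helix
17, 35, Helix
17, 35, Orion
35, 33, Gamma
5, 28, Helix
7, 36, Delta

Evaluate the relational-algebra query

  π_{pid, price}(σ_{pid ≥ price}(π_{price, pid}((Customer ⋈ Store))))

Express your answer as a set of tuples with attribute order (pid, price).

Customer ⋈ Store (natural join on qty): {(17, 11, 22, Helix), (17, 11, 35, Helix), (17, 11, 35, Orion), (17, 13, 22, Helix), (17, 13, 35, Helix), (17, 13, 35, Orion), (17, 30, 22, Helix), (17, 30, 35, Helix), (17, 30, 35, Orion), (17, 4, 22, Helix), (17, 4, 35, Helix), (17, 4, 35, Orion), (35, 19, 33, Gamma), (35, 2, 33, Gamma), (35, 27, 33, Gamma), (35, 30, 33, Gamma), (35, 32, 33, Gamma), (35, 40, 33, Gamma)}
Projecting to price, pid (4 duplicate(s) eliminated): {(11, 22), (11, 35), (13, 22), (13, 35), (19, 33), (2, 33), (27, 33), (30, 22), (30, 33), (30, 35), (32, 33), (4, 22), (4, 35), (40, 33)}
Filtering on pid ≥ price leaves {(11, 22), (11, 35), (13, 22), (13, 35), (19, 33), (2, 33), (27, 33), (30, 33), (30, 35), (32, 33), (4, 22), (4, 35)}.
Projecting to pid, price: {(22, 11), (22, 13), (22, 4), (33, 19), (33, 2), (33, 27), (33, 30), (33, 32), (35, 11), (35, 13), (35, 30), (35, 4)}

{(22, 11), (22, 13), (22, 4), (33, 19), (33, 2), (33, 27), (33, 30), (33, 32), (35, 11), (35, 13), (35, 30), (35, 4)}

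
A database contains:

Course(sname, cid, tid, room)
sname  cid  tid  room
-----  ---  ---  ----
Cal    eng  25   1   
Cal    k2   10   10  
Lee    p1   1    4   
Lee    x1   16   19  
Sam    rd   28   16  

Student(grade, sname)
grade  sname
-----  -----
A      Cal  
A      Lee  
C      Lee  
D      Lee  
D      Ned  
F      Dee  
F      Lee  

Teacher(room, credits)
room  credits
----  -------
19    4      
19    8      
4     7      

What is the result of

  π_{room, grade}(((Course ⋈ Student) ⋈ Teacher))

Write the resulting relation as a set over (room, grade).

{(19, A), (19, C), (19, D), (19, F), (4, A), (4, C), (4, D), (4, F)}

Course ⋈ Student (natural join on sname): {(Cal, eng, 25, 1, A), (Cal, k2, 10, 10, A), (Lee, p1, 1, 4, A), (Lee, p1, 1, 4, C), (Lee, p1, 1, 4, D), (Lee, p1, 1, 4, F), (Lee, x1, 16, 19, A), (Lee, x1, 16, 19, C), (Lee, x1, 16, 19, D), (Lee, x1, 16, 19, F)}
(Course ⋈ Student) ⋈ Teacher (natural join on room): {(Lee, p1, 1, 4, A, 7), (Lee, p1, 1, 4, C, 7), (Lee, p1, 1, 4, D, 7), (Lee, p1, 1, 4, F, 7), (Lee, x1, 16, 19, A, 4), (Lee, x1, 16, 19, A, 8), (Lee, x1, 16, 19, C, 4), (Lee, x1, 16, 19, C, 8), (Lee, x1, 16, 19, D, 4), (Lee, x1, 16, 19, D, 8), (Lee, x1, 16, 19, F, 4), (Lee, x1, 16, 19, F, 8)}
π_{room, grade} gives {(19, A), (19, C), (19, D), (19, F), (4, A), (4, C), (4, D), (4, F)} (4 duplicate(s) eliminated).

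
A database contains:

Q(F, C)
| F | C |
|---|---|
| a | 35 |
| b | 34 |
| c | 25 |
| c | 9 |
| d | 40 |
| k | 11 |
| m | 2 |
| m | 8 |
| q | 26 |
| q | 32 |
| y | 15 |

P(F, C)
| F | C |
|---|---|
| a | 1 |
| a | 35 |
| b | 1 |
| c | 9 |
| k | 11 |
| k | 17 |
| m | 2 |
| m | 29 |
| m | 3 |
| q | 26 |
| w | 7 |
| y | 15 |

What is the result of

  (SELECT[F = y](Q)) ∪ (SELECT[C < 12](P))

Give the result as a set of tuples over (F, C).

{(a, 1), (b, 1), (c, 9), (k, 11), (m, 2), (m, 3), (w, 7), (y, 15)}

Filtering on F = y leaves {(y, 15)}.
Filtering on C < 12 leaves {(a, 1), (b, 1), (c, 9), (k, 11), (m, 2), (m, 3), (w, 7)}.
Set union of the two operands is {(a, 1), (b, 1), (c, 9), (k, 11), (m, 2), (m, 3), (w, 7), (y, 15)}.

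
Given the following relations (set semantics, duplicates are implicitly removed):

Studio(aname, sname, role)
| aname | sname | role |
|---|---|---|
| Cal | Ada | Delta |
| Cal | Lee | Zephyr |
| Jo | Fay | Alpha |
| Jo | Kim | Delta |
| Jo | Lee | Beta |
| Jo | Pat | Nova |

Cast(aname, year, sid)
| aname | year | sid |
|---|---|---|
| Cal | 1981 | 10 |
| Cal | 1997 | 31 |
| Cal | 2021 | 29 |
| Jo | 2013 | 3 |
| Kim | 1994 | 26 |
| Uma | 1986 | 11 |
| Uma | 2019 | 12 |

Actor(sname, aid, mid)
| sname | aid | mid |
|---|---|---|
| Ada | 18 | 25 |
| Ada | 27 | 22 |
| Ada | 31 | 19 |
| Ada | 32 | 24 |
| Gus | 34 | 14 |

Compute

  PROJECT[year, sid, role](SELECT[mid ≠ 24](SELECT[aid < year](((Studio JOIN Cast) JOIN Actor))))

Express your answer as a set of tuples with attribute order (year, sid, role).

{(1981, 10, Delta), (1997, 31, Delta), (2021, 29, Delta)}

Studio ⋈ Cast (natural join on aname): {(Cal, Ada, Delta, 1981, 10), (Cal, Ada, Delta, 1997, 31), (Cal, Ada, Delta, 2021, 29), (Cal, Lee, Zephyr, 1981, 10), (Cal, Lee, Zephyr, 1997, 31), (Cal, Lee, Zephyr, 2021, 29), (Jo, Fay, Alpha, 2013, 3), (Jo, Kim, Delta, 2013, 3), (Jo, Lee, Beta, 2013, 3), (Jo, Pat, Nova, 2013, 3)}
(Studio JOIN Cast) ⋈ Actor (natural join on sname): {(Cal, Ada, Delta, 1981, 10, 18, 25), (Cal, Ada, Delta, 1981, 10, 27, 22), (Cal, Ada, Delta, 1981, 10, 31, 19), (Cal, Ada, Delta, 1981, 10, 32, 24), (Cal, Ada, Delta, 1997, 31, 18, 25), (Cal, Ada, Delta, 1997, 31, 27, 22), (Cal, Ada, Delta, 1997, 31, 31, 19), (Cal, Ada, Delta, 1997, 31, 32, 24), (Cal, Ada, Delta, 2021, 29, 18, 25), (Cal, Ada, Delta, 2021, 29, 27, 22), (Cal, Ada, Delta, 2021, 29, 31, 19), (Cal, Ada, Delta, 2021, 29, 32, 24)}
σ[aid < year]: keep tuples satisfying aid < year → {(Cal, Ada, Delta, 1981, 10, 18, 25), (Cal, Ada, Delta, 1981, 10, 27, 22), (Cal, Ada, Delta, 1981, 10, 31, 19), (Cal, Ada, Delta, 1981, 10, 32, 24), (Cal, Ada, Delta, 1997, 31, 18, 25), (Cal, Ada, Delta, 1997, 31, 27, 22), (Cal, Ada, Delta, 1997, 31, 31, 19), (Cal, Ada, Delta, 1997, 31, 32, 24), (Cal, Ada, Delta, 2021, 29, 18, 25), (Cal, Ada, Delta, 2021, 29, 27, 22), (Cal, Ada, Delta, 2021, 29, 31, 19), (Cal, Ada, Delta, 2021, 29, 32, 24)}
σ[mid ≠ 24]: keep tuples satisfying mid ≠ 24 → {(Cal, Ada, Delta, 1981, 10, 18, 25), (Cal, Ada, Delta, 1981, 10, 27, 22), (Cal, Ada, Delta, 1981, 10, 31, 19), (Cal, Ada, Delta, 1997, 31, 18, 25), (Cal, Ada, Delta, 1997, 31, 27, 22), (Cal, Ada, Delta, 1997, 31, 31, 19), (Cal, Ada, Delta, 2021, 29, 18, 25), (Cal, Ada, Delta, 2021, 29, 27, 22), (Cal, Ada, Delta, 2021, 29, 31, 19)}
Projecting to year, sid, role (6 duplicate(s) eliminated): {(1981, 10, Delta), (1997, 31, Delta), (2021, 29, Delta)}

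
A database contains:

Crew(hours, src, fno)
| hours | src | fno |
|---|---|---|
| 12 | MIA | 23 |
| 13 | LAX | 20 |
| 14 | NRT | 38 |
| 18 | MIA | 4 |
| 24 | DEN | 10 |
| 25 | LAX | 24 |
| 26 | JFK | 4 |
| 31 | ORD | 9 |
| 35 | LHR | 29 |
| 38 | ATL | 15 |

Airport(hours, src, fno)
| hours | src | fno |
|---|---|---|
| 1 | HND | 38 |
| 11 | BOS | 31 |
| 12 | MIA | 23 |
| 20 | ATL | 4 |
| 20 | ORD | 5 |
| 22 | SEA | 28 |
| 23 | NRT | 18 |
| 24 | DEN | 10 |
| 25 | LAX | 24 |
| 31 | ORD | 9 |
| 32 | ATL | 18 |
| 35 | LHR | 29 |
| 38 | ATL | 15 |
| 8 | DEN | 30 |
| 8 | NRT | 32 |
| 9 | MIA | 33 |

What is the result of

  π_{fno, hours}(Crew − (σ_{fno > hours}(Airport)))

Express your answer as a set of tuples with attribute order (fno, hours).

Apply σ_{fno > hours}; surviving tuples: {(1, HND, 38), (11, BOS, 31), (12, MIA, 23), (22, SEA, 28), (8, DEN, 30), (8, NRT, 32), (9, MIA, 33)}
Taking the difference: {(13, LAX, 20), (14, NRT, 38), (18, MIA, 4), (24, DEN, 10), (25, LAX, 24), (26, JFK, 4), (31, ORD, 9), (35, LHR, 29), (38, ATL, 15)}
Projecting to fno, hours: {(10, 24), (15, 38), (20, 13), (24, 25), (29, 35), (38, 14), (4, 18), (4, 26), (9, 31)}

{(10, 24), (15, 38), (20, 13), (24, 25), (29, 35), (38, 14), (4, 18), (4, 26), (9, 31)}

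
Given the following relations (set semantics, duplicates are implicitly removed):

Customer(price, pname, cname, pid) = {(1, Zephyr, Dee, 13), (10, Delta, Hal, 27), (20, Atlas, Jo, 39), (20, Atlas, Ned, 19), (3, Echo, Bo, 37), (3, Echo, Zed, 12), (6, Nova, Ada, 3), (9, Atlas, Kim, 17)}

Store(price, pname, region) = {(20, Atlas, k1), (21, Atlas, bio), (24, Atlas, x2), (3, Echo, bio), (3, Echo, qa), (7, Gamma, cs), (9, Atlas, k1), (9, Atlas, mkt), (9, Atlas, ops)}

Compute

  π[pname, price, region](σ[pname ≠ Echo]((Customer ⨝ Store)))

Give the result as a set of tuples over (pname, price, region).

{(Atlas, 20, k1), (Atlas, 9, k1), (Atlas, 9, mkt), (Atlas, 9, ops)}

Customer ⋈ Store (natural join on price, pname): {(20, Atlas, Jo, 39, k1), (20, Atlas, Ned, 19, k1), (3, Echo, Bo, 37, bio), (3, Echo, Bo, 37, qa), (3, Echo, Zed, 12, bio), (3, Echo, Zed, 12, qa), (9, Atlas, Kim, 17, k1), (9, Atlas, Kim, 17, mkt), (9, Atlas, Kim, 17, ops)}
Filtering on pname ≠ Echo leaves {(20, Atlas, Jo, 39, k1), (20, Atlas, Ned, 19, k1), (9, Atlas, Kim, 17, k1), (9, Atlas, Kim, 17, mkt), (9, Atlas, Kim, 17, ops)}.
Keep only column(s) pname, price, region (1 duplicate(s) eliminated): {(Atlas, 20, k1), (Atlas, 9, k1), (Atlas, 9, mkt), (Atlas, 9, ops)}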